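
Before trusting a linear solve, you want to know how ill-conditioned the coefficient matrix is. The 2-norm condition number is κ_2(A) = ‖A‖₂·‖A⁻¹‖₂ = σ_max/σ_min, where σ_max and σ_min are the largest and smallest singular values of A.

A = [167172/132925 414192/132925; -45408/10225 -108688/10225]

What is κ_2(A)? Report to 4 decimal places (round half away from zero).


306.7500

M = AᵀA = [602248464/28270489 1445292480/28270489; 1445292480/28270489 3468745216/28270489]. tr(M)=24088720/167281, det(M)=36864/167281
char-poly roots: 144 and 256/167281
κ = σ_max/σ_min = 12/(16/409) = 306.7500


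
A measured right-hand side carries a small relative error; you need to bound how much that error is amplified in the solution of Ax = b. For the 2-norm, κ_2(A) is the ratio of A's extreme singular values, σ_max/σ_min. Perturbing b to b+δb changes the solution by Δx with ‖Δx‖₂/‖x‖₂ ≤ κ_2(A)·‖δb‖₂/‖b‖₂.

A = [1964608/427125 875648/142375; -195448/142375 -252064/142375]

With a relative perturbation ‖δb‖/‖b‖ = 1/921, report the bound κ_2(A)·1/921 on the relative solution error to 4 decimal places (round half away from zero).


0.2319

AᵀA = [6725574208/291897225 2988962048/97299075; 2988962048/97299075 1328473088/32433025]; tr = 747273280/11675889, det = 1048576/11675889
λ_max, λ_min = (747273280/11675889 ± √558368382774022144/136326383940321)/2 = 64, 16384/11675889
so κ_2 = √(64 / (16384/11675889)) = 213.5625
κ_2(A)·‖δb‖/‖b‖ = 0.2319


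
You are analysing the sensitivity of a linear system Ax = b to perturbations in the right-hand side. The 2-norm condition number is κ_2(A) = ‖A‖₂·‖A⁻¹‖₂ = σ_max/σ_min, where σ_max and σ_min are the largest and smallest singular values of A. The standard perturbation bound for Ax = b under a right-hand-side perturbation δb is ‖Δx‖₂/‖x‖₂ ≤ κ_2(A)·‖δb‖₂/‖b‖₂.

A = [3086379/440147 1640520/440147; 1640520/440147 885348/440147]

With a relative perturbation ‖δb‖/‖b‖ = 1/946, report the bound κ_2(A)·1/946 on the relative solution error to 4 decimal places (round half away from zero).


form AᵀA = [42273498969/670343881 22545666360/670343881; 22545666360/670343881 12024729936/670343881] with trace 187883145/2319529 and determinant 104976/2319529
char-poly roots: 81 and 1296/2319529
so κ_2 = √(81 / (1296/2319529)) = 380.7500
κ_2(A)·‖δb‖/‖b‖ = 0.4025

0.4025


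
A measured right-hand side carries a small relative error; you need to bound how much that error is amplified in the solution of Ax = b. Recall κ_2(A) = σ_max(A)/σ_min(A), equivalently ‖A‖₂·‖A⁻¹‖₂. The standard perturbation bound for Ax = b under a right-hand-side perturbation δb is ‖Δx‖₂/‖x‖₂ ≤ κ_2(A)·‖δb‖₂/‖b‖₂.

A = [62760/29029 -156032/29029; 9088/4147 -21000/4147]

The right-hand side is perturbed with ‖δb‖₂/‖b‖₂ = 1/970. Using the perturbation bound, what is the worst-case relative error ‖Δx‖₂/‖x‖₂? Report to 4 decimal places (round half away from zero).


0.0794

AᵀA = [730432/77077 -1751040/77077; -1751040/77077 4203328/77077]; tr = 379520/5929, det = 4096/5929
λ_max, λ_min = (379520/5929 ± √143938289664/35153041)/2 = 64, 64/5929
κ_2(A) = √(λ_max/λ_min) = √(64 / (64/5929)) = 77.0000
perturbation bound = 77.0000·1/970 = 0.0794


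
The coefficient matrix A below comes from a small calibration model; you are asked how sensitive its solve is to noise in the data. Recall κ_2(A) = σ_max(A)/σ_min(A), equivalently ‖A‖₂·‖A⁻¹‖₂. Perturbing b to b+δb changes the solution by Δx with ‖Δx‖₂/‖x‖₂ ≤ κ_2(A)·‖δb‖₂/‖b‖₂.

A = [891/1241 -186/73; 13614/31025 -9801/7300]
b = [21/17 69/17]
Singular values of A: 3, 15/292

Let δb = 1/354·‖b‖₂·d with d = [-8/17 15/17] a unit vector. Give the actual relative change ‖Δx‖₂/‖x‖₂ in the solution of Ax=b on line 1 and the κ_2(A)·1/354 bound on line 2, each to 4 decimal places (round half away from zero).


0.0040
0.1650

largest singular value 3, smallest 15/292
condition number: 3 ÷ (15/292) = 58.4000
κ_2(A)·‖δb‖/‖b‖ = 0.1650
solve Ax = b  →  x = [56.3440 15.3920]
‖b‖₂ = 4.2426 and ‖x‖₂ = 58.4086
re-solving with b+δb shifts x by Δx of norm 0.2333
realised ‖Δx‖/‖x‖ = 0.0040
so the bound overstates the realised error by a factor of ≈ 41.3011 (computed from the unrounded values)


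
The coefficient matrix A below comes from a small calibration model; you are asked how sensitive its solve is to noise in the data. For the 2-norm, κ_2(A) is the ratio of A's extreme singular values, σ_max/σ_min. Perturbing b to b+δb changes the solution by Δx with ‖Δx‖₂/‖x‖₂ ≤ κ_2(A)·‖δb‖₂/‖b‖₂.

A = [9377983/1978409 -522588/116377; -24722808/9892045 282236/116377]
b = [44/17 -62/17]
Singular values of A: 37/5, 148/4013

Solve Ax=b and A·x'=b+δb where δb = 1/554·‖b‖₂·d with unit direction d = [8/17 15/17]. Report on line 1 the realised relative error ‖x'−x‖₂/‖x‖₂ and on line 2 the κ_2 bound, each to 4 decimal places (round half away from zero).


largest singular value 37/5, smallest 148/4013
κ = σ_max/σ_min = (37/5)/(148/4013) = 200.6500
κ_2(A)·‖δb‖/‖b‖ = 0.3622
solve Ax = b  →  x = [-37.0084 -39.6426]
‖b‖₂ = 4.4721 and ‖x‖₂ = 54.2324
with δb = [0.0038 0.0071], A·Δx = δb → ‖Δx‖ = 0.2189
dividing the unrounded norms, ‖Δx‖/‖x‖ = 0.0040
tightness: 0.0040 against a bound of 0.3622 (unrounded ratio ≈ 0.0111)

0.0040
0.3622


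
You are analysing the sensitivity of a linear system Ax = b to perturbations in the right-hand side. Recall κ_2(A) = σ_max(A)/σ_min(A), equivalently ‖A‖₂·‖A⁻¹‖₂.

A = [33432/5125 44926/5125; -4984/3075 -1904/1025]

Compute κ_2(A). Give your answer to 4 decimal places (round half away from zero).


AᵀA = [6353536/140625 2821616/46875; 2821616/46875 1254596/15625]; tr = 705796/5625, det = 614656/140625
char-poly roots: 3136/25 and 196/5625
κ = σ_max/σ_min = (56/5)/(14/75) = 60.0000

60.0000


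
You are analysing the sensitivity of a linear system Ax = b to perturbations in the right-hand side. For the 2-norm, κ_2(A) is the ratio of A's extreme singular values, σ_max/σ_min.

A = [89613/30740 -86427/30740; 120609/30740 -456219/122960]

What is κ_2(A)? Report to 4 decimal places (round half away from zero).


212.0000

M = AᵀA = [451540413/18898952 -3440161935/151191616; -3440161935/151191616 13105991889/604766464]. tr(M)=32764905/719104, det(M)=531441/11505664
λ_max, λ_min = (32764905/719104 ± √1073443459321809/517110562816)/2 = 729/16, 729/719104
κ_2(A) = √(λ_max/λ_min) = √((729/16) / (729/719104)) = 212.0000


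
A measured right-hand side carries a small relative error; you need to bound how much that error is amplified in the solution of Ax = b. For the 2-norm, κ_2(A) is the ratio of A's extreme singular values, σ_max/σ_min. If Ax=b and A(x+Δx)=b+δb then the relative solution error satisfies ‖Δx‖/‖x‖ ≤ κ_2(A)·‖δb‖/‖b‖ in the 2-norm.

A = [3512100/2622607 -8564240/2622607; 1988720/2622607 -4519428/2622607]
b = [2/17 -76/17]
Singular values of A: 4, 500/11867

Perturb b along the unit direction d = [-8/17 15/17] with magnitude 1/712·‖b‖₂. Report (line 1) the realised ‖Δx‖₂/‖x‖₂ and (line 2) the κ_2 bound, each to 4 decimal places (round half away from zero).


from the listed singular values, σ₁ = 4, σ_n = 500/11867
κ_2(A) = 4 / (500/11867) = 94.9360
worst-case relative error ≤ 94.9360 × 1/712 = 0.1333
solve Ax = b  →  x = [-87.8255 -36.0523]
‖b‖ = 4.4721, ‖x‖ = 94.9373
with δb = [-0.0030 0.0055], A·Δx = δb → ‖Δx‖ = 0.1491
dividing the unrounded norms, ‖Δx‖/‖x‖ = 0.0016
so the bound overstates the realised error by a factor of ≈ 84.9145 (computed from the unrounded values)

0.0016
0.1333


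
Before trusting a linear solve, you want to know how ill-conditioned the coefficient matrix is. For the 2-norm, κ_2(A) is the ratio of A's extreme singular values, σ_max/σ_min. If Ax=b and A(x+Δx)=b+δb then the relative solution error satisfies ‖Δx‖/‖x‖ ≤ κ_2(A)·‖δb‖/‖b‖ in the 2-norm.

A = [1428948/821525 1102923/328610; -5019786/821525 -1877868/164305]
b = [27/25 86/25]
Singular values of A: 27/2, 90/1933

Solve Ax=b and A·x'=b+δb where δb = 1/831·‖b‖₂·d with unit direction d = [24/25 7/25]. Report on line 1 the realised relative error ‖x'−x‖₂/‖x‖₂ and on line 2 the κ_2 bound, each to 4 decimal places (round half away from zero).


from the listed singular values, σ₁ = 27/2, σ_n = 90/1933
condition number: (27/2) ÷ (90/1933) = 289.9500
worst-case relative error ≤ 289.9500 × 1/831 = 0.3489
solve Ax = b  →  x = [-38.0065 20.0183]
2-norm of b is 3.6056; of x, 42.9561
with δb = [0.0042 0.0012], A·Δx = δb → ‖Δx‖ = 0.0932
dividing the unrounded norms, ‖Δx‖/‖x‖ = 0.0022
tightness: 0.0022 against a bound of 0.3489 (unrounded ratio ≈ 0.0062)

0.0022
0.3489


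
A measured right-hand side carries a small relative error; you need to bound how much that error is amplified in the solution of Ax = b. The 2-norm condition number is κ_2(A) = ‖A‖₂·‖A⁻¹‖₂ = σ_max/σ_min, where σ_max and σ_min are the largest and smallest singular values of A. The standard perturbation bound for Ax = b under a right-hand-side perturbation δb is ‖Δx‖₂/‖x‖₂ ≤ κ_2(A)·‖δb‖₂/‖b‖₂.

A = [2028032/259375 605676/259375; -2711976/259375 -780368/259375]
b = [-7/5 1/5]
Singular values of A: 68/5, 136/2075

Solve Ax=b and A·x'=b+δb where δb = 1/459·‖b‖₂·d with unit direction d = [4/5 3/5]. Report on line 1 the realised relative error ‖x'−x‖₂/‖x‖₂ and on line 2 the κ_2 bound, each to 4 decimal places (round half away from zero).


0.0031
0.4521

largest singular value 68/5, smallest 136/2075
condition number: (68/5) ÷ (136/2075) = 207.5000
worst-case relative error ≤ 207.5000 × 1/459 = 0.4521
solve Ax = b  →  x = [4.2015 -14.6676]
‖b‖₂ = 1.4142 and ‖x‖₂ = 15.2575
re-solving with b+δb shifts x by Δx of norm 0.0470
dividing the unrounded norms, ‖Δx‖/‖x‖ = 0.0031
tightness: 0.0031 against a bound of 0.4521 (unrounded ratio ≈ 0.0068)


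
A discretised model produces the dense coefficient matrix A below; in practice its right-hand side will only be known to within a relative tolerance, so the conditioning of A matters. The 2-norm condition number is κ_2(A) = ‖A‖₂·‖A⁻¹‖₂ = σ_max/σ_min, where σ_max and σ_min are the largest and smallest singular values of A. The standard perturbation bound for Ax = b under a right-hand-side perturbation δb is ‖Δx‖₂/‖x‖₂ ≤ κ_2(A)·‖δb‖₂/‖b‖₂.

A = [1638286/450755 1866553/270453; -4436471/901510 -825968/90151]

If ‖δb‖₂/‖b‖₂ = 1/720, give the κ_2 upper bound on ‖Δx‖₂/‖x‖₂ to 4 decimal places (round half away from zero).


form AᵀA = [71572232953/1912283012 100641438430/1434212259; 100641438430/1434212259 566119313825/4302636777] with trace 171095726581/1012385124 and determinant 446265625/1012385124
λ_max, λ_min = (171095726581/1012385124 ± √29271940483559899699561/1024923639296495376)/2 = 169, 2640625/1012385124
so κ_2 = √(169 / (2640625/1012385124)) = 254.5440
worst-case relative error ≤ 254.5440 × 1/720 = 0.3535

0.3535


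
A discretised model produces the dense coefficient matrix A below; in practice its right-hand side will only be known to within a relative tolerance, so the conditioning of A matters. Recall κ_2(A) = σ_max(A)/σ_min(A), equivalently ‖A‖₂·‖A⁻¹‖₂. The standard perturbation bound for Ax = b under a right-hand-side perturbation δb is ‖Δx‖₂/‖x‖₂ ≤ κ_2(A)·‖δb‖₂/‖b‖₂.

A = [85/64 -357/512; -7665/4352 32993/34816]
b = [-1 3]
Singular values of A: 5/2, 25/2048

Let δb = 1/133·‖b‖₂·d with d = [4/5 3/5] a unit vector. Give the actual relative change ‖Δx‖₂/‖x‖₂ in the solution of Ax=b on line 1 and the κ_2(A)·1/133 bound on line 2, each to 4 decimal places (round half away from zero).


σ_max = 5/2, σ_min = 25/2048
κ_2(A) = (5/2) / (25/2048) = 204.8000
worst-case relative error ≤ 204.8000 × 1/133 = 1.5398
solve Ax = b  →  x = [37.4918 72.8471]
‖b‖₂ = 3.1623 and ‖x‖₂ = 81.9288
re-solving with b+δb shifts x by Δx of norm 1.9478
relative error = 0.0238
so the bound overstates the realised error by a factor of ≈ 64.7704 (computed from the unrounded values)

0.0238
1.5398


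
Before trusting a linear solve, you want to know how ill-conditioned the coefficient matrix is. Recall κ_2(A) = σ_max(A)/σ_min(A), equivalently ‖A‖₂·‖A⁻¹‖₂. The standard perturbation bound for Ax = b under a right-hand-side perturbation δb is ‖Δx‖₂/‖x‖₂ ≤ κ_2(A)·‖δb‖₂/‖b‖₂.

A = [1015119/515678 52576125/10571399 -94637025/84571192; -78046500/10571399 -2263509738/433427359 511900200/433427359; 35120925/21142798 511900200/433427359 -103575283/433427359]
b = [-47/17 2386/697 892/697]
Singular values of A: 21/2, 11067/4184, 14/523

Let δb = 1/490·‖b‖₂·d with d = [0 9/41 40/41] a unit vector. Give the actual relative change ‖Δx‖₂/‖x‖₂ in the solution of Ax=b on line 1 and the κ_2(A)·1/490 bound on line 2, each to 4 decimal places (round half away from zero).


largest singular value 21/2, smallest 14/523
κ_2(A) = (21/2) / (14/523) = 392.2500
perturbation bound = 392.2500·1/490 = 0.8005
solve Ax = b  →  x = [-0.0151 15.8773 73.0098]
‖b‖₂ = 4.5826 and ‖x‖₂ = 74.7162
Δx = A⁻¹·δb where δb = 1/490·4.5826·d; ‖Δx‖ = 0.3494
dividing the unrounded norms, ‖Δx‖/‖x‖ = 0.0047
realised/bound (from unrounded values) ≈ 0.0058

0.0047
0.8005


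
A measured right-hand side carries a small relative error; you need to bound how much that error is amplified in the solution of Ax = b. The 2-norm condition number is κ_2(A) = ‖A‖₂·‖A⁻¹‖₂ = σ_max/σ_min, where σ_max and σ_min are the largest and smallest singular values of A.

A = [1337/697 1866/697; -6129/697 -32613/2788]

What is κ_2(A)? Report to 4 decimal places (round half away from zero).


AᵀA = [23410/289 124845/1156; 124845/1156 665865/4624]; tr = 1040425/4624, det = 5625/4624
solving λ² − 1040425/4624·λ + 5625/4624 = 0 gives λ = 225, 25/4624
σ_max=√225=15, σ_min=√(25/4624)=(5/68) → κ = 204.0000

204.0000


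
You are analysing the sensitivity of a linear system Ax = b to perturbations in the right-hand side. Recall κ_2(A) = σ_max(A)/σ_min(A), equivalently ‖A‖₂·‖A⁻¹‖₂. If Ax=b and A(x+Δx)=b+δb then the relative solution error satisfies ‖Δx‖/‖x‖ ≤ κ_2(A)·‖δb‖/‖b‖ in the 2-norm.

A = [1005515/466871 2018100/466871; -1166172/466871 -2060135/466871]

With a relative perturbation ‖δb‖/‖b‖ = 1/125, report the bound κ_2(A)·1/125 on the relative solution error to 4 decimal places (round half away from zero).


M = AᵀA = [2819283649/259177801 5269561920/259177801; 5269561920/259177801 9889279225/259177801]. tr(M)=43974266/896809, det(M)=1500625/896809
solving λ² − 43974266/896809·λ + 1500625/896809 = 0 gives λ = 49, 30625/896809
κ_2(A) = √(λ_max/λ_min) = √(49 / (30625/896809)) = 37.8800
bound on ‖Δx‖/‖x‖: κ·ε = 37.8800·1/125 = 0.3030

0.3030


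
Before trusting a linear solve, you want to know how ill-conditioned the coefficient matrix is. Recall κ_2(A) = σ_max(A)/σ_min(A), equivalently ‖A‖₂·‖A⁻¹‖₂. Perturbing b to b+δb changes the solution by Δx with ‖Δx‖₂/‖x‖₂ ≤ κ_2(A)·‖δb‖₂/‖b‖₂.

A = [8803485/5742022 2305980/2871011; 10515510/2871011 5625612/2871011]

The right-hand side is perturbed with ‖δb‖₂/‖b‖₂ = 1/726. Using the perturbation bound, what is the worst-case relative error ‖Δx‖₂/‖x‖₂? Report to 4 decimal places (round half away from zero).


M = AᵀA = [3075770120625/195093589636 410097688830/48773397409; 410097688830/48773397409 218728130976/48773397409]. tr(M)=13670182161/675064324, det(M)=656100/168766081
eigenvalues of AᵀA: λ = (tr ± √(tr²−4·det))/2 = 81/4, 32400/168766081
so κ_2 = √((81/4) / (32400/168766081)) = 324.7750
worst-case relative error ≤ 324.7750 × 1/726 = 0.4473

0.4473


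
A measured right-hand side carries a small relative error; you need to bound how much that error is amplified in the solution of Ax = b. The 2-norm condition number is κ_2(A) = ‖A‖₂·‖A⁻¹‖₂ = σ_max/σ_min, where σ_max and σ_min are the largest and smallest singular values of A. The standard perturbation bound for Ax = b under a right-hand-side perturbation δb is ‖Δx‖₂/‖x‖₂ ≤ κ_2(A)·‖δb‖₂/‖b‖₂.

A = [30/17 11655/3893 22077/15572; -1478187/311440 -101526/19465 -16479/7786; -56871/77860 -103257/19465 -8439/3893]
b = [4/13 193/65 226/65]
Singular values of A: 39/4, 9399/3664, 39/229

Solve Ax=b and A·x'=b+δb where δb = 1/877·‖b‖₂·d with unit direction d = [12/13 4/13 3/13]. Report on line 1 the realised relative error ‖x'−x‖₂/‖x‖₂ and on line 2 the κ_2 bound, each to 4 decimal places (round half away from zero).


0.0026
0.0653

from the listed singular values, σ₁ = 39/4, σ_n = 39/229
κ_2(A) = (39/4) / (39/229) = 57.2500
perturbation bound = 57.2500·1/877 = 0.0653
solve Ax = b  →  x = [0.1509 -5.0202 10.6305]
‖b‖₂ = 4.5826 and ‖x‖₂ = 11.7572
δb = ε·‖b‖·d = [0.0048 0.0016 0.0012]; solving A·Δx = δb gives ‖Δx‖ = 0.0307
dividing the unrounded norms, ‖Δx‖/‖x‖ = 0.0026
realised/bound (from unrounded values) ≈ 0.0400


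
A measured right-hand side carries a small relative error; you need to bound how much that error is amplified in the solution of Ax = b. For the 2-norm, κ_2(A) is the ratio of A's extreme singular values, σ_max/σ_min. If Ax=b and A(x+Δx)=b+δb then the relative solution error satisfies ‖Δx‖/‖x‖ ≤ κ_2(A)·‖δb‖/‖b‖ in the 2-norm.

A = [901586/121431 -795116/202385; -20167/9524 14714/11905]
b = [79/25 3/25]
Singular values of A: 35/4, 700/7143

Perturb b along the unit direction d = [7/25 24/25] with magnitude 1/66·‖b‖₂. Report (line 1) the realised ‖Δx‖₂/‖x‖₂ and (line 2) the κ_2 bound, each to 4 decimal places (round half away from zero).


0.0479
1.3528

from the listed singular values, σ₁ = 35/4, σ_n = 700/7143
condition number: (35/4) ÷ (700/7143) = 89.2875
worst-case relative error ≤ 89.2875 × 1/66 = 1.3528
solve Ax = b  →  x = [5.1045 8.8424]
‖b‖₂ = 3.1623 and ‖x‖₂ = 10.2100
re-solving with b+δb shifts x by Δx of norm 0.4889
realised ‖Δx‖/‖x‖ = 0.0479
so the bound overstates the realised error by a factor of ≈ 28.2511 (computed from the unrounded values)


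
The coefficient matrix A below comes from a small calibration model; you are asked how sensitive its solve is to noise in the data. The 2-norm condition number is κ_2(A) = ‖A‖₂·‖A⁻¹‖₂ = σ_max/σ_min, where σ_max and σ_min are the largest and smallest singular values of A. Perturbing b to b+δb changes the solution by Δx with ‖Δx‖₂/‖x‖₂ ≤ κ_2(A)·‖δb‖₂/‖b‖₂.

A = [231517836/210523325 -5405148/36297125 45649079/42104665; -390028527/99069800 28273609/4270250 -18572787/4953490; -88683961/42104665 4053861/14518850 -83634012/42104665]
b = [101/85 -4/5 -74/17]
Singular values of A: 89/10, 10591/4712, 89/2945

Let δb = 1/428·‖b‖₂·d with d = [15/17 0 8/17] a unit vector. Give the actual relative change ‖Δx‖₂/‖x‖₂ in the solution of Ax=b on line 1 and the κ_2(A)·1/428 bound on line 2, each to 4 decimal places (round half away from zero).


σ_max = 89/10, σ_min = 89/2945
κ_2(A) = (89/10) / (89/2945) = 294.5000
κ_2(A)·‖δb‖/‖b‖ = 0.6881
solve Ax = b  →  x = [23.8660 1.0646 -22.9660]
‖b‖₂ = 4.5826 and ‖x‖₂ = 33.1385
Δx = A⁻¹·δb where δb = 1/428·4.5826·d; ‖Δx‖ = 0.3543
realised ‖Δx‖/‖x‖ = 0.0107
tightness: 0.0107 against a bound of 0.6881 (unrounded ratio ≈ 0.0155)

0.0107
0.6881


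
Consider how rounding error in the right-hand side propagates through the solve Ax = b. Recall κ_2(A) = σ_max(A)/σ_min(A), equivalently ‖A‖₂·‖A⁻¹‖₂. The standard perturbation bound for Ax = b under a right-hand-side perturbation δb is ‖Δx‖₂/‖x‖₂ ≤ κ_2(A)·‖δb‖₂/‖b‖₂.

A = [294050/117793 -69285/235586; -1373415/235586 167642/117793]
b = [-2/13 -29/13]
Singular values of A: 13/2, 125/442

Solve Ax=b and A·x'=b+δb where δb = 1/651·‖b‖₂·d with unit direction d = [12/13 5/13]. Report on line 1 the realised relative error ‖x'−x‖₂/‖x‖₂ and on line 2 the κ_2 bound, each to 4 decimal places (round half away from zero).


0.0034
0.0353

from the listed singular values, σ₁ = 13/2, σ_n = 125/442
condition number: (13/2) ÷ (125/442) = 22.9840
worst-case relative error ≤ 22.9840 × 1/651 = 0.0353
solve Ax = b  →  x = [-0.4760 -3.5173]
‖b‖₂ = 2.2361 and ‖x‖₂ = 3.5494
with δb = [0.0032 0.0013], A·Δx = δb → ‖Δx‖ = 0.0121
dividing the unrounded norms, ‖Δx‖/‖x‖ = 0.0034
tightness: 0.0034 against a bound of 0.0353 (unrounded ratio ≈ 0.0969)


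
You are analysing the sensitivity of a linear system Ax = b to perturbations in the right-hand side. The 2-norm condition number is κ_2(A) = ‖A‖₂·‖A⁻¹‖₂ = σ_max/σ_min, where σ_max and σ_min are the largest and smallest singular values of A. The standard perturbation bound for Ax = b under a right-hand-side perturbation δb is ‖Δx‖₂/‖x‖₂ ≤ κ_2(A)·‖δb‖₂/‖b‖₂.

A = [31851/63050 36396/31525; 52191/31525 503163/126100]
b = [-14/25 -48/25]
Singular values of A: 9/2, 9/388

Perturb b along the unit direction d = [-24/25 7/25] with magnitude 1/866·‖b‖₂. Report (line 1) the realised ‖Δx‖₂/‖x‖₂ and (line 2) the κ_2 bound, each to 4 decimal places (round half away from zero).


largest singular value 9/2, smallest 9/388
condition number: (9/2) ÷ (9/388) = 194.0000
worst-case relative error ≤ 194.0000 × 1/866 = 0.2240
solve Ax = b  →  x = [-0.1709 -0.4103]
‖b‖ = 2.0000, ‖x‖ = 0.4444
re-solving with b+δb shifts x by Δx of norm 0.0996
relative error = 0.2240
tightness: 0.2240 against a bound of 0.2240; the bound is attained (ratio 1)

0.2240
0.2240


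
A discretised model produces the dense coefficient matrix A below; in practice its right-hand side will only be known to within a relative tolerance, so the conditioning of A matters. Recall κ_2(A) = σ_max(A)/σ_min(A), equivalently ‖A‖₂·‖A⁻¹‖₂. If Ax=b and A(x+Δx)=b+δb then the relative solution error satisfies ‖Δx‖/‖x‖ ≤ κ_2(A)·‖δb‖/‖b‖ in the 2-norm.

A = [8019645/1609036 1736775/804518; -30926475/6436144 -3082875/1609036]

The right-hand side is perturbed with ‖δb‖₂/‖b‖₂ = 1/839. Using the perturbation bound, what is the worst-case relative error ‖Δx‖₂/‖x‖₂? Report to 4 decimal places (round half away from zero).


0.0814

M = AᵀA = [181604513925/3788891392 18912376125/947222848; 18912376125/947222848 1972895625/236805712]. tr(M)=16397757225/291453184, det(M)=791015625/1165812736
char-poly roots: 225/4 and 3515625/291453184
κ = σ_max/σ_min = (15/2)/(1875/17072) = 68.2880
bound on ‖Δx‖/‖x‖: κ·ε = 68.2880·1/839 = 0.0814


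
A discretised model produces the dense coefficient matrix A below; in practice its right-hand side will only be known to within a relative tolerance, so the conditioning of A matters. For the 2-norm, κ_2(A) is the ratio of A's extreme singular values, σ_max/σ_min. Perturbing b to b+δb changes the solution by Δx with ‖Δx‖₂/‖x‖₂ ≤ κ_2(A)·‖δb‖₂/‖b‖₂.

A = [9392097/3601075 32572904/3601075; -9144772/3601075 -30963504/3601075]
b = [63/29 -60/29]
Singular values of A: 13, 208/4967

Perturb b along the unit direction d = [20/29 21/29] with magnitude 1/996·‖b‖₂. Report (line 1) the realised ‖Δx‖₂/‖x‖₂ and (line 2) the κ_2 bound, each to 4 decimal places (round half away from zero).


0.3117
0.3117

σ_max = 13, σ_min = 208/4967
κ = σ_max/σ_min = 13/(208/4967) = 310.4375
bound on ‖Δx‖/‖x‖: κ·ε = 310.4375·1/996 = 0.3117
solve Ax = b  →  x = [0.0646 0.2215]
‖b‖₂ = 3.0000 and ‖x‖₂ = 0.2308
δb = ε·‖b‖·d = [0.0021 0.0022]; solving A·Δx = δb gives ‖Δx‖ = 0.0719
realised ‖Δx‖/‖x‖ = 0.3117
so the bound is sharp here: realised error equals the bound


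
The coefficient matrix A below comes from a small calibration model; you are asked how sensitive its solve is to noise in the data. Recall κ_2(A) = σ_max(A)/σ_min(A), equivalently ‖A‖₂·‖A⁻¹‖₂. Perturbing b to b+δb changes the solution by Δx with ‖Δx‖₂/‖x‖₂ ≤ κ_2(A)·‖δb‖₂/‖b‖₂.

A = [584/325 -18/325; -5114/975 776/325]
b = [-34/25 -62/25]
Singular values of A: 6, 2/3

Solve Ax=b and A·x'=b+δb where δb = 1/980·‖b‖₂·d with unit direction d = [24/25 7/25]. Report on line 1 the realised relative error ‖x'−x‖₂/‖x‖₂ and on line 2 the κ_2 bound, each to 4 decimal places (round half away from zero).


0.0014
0.0092

from the listed singular values, σ₁ = 6, σ_n = 2/3
condition number: 6 ÷ (2/3) = 9.0000
perturbation bound = 9.0000·1/980 = 0.0092
solve Ax = b  →  x = [-0.8462 -2.8974]
2-norm of b is 2.8284; of x, 3.0185
δb = ε·‖b‖·d = [0.0028 0.0008]; solving A·Δx = δb gives ‖Δx‖ = 0.0043
realised ‖Δx‖/‖x‖ = 0.0014
so the bound overstates the realised error by a factor of ≈ 6.4031 (computed from the unrounded values)


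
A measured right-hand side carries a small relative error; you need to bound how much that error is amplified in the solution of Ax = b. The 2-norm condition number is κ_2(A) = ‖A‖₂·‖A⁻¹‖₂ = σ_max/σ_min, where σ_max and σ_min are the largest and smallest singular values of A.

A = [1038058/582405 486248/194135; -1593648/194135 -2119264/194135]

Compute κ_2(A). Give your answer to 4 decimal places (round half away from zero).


177.5625

M = AᵀA = [569541700/8071281 253107344/2690427; 253107344/2690427 112497728/896809]. tr(M)=1582021252/8071281, det(M)=9834496/8071281
eigenvalues of AᵀA: λ = (tr ± √(tr²−4·det))/2 = 196, 50176/8071281
κ = σ_max/σ_min = 14/(224/2841) = 177.5625


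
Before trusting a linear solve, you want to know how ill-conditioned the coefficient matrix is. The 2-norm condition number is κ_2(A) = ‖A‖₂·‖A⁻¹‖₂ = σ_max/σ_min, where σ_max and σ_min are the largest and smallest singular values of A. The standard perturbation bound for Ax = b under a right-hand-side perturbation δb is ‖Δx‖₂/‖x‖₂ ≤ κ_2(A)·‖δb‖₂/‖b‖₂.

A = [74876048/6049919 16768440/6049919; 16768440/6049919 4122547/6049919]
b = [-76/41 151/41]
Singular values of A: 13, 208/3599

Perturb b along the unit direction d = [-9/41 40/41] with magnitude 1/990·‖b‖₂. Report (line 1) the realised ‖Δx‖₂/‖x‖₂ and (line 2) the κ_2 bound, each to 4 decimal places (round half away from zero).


0.0010
0.2272

from the listed singular values, σ₁ = 13, σ_n = 208/3599
condition number: 13 ÷ (208/3599) = 224.9375
worst-case relative error ≤ 224.9375 × 1/990 = 0.2272
solve Ax = b  →  x = [-15.2678 67.5066]
2-norm of b is 4.1231; of x, 69.2116
δb = ε·‖b‖·d = [-0.0009 0.0041]; solving A·Δx = δb gives ‖Δx‖ = 0.0721
relative error = 0.0010
realised/bound (from unrounded values) ≈ 0.0046


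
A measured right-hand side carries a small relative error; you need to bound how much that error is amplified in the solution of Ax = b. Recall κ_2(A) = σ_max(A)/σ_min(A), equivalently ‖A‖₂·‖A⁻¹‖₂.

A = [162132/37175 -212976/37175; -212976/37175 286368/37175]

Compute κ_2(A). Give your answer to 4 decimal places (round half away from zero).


AᵀA = [573164496/11055845 -764157888/11055845; -764157888/11055845 1018923264/11055845]; tr = 318417552/2211169, det = 1327104/2211169
solving λ² − 318417552/2211169·λ + 1327104/2211169 = 0 gives λ = 144, 9216/2211169
so κ_2 = √(144 / (9216/2211169)) = 185.8750

185.8750


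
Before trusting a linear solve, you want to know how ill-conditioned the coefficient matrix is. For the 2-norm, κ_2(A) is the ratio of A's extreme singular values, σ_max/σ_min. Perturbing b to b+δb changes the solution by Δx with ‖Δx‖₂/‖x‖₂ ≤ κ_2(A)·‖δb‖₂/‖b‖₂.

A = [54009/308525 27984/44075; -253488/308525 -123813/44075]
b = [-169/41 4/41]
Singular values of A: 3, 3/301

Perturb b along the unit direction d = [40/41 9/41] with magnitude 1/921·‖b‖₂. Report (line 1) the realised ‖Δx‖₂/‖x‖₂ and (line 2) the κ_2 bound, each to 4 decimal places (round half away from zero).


0.0011
0.3268

largest singular value 3, smallest 3/301
condition number: 3 ÷ (3/301) = 301.0000
κ_2(A)·‖δb‖/‖b‖ = 0.3268
solve Ax = b  →  x = [385.1867 -112.6933]
‖b‖ = 4.1231, ‖x‖ = 401.3335
re-solving with b+δb shifts x by Δx of norm 0.4492
realised ‖Δx‖/‖x‖ = 0.0011
tightness: 0.0011 against a bound of 0.3268 (unrounded ratio ≈ 0.0034)


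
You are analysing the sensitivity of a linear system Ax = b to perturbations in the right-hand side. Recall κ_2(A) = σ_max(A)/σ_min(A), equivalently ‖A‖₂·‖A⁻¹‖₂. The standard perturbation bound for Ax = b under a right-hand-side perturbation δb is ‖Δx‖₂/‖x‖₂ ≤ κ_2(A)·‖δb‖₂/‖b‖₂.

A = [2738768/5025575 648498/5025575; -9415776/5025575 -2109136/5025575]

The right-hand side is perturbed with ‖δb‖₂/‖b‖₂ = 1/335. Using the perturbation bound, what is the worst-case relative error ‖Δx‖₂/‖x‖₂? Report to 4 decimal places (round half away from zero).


0.9147

form AᵀA = [153852300544/40410246529 34616380320/40410246529; 34616380320/40410246529 7790406916/40410246529] with trace 96158660/24039409 and determinant 4096/24039409
solving λ² − 96158660/24039409·λ + 4096/24039409 = 0 gives λ = 4, 1024/24039409
κ = σ_max/σ_min = 2/(32/4903) = 306.4375
worst-case relative error ≤ 306.4375 × 1/335 = 0.9147


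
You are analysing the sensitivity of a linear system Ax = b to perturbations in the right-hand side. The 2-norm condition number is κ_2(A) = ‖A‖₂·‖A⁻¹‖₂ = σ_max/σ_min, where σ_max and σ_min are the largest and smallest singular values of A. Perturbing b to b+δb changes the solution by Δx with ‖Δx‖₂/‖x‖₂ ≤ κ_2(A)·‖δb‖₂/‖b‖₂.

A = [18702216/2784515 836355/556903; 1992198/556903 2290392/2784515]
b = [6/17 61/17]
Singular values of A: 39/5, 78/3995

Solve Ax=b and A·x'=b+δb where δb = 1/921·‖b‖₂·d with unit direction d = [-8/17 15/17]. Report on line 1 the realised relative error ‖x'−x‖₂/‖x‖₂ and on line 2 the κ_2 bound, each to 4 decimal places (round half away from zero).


0.0013
0.4338

from the listed singular values, σ₁ = 39/5, σ_n = 78/3995
κ_2(A) = (39/5) / (78/3995) = 399.5000
κ_2(A)·‖δb‖/‖b‖ = 0.4338
solve Ax = b  →  x = [-33.4787 149.9625]
‖b‖ = 3.6056, ‖x‖ = 153.6541
δb = ε·‖b‖·d = [-0.0018 0.0035]; solving A·Δx = δb gives ‖Δx‖ = 0.2005
dividing the unrounded norms, ‖Δx‖/‖x‖ = 0.0013
realised/bound (from unrounded values) ≈ 0.0030


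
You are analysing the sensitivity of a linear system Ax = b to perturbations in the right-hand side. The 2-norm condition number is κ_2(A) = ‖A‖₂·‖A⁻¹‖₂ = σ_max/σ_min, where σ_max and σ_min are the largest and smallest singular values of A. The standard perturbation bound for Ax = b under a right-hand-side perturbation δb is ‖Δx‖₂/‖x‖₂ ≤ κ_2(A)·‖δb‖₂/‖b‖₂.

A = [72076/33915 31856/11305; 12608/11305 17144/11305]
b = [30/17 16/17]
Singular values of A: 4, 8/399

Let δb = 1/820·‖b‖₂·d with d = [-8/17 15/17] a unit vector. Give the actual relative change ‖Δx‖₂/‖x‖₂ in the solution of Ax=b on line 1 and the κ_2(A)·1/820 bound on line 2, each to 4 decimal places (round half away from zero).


0.2433
0.2433

σ_max = 4, σ_min = 8/399
condition number: 4 ÷ (8/399) = 199.5000
κ_2(A)·‖δb‖/‖b‖ = 0.2433
solve Ax = b  →  x = [0.3000 0.4000]
‖b‖ = 2.0000, ‖x‖ = 0.5000
re-solving with b+δb shifts x by Δx of norm 0.1216
dividing the unrounded norms, ‖Δx‖/‖x‖ = 0.2433
so the bound is sharp here: realised error equals the bound


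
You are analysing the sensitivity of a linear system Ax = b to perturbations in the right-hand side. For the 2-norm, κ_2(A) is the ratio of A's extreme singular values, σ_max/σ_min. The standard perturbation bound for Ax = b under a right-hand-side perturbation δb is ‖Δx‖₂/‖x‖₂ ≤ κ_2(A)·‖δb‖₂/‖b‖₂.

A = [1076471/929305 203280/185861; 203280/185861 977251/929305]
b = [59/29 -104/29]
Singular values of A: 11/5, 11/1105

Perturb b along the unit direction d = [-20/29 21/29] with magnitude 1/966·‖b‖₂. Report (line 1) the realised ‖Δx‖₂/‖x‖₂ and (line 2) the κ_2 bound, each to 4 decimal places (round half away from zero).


from the listed singular values, σ₁ = 11/5, σ_n = 11/1105
κ = σ_max/σ_min = (11/5)/(11/1105) = 221.0000
bound on ‖Δx‖/‖x‖: κ·ε = 221.0000·1/966 = 0.2288
solve Ax = b  →  x = [276.7868 -291.2853]
‖b‖ = 4.1231, ‖x‖ = 401.8184
δb = ε·‖b‖·d = [-0.0029 0.0031]; solving A·Δx = δb gives ‖Δx‖ = 0.4288
relative error = 0.0011
tightness: 0.0011 against a bound of 0.2288 (unrounded ratio ≈ 0.0047)

0.0011
0.2288


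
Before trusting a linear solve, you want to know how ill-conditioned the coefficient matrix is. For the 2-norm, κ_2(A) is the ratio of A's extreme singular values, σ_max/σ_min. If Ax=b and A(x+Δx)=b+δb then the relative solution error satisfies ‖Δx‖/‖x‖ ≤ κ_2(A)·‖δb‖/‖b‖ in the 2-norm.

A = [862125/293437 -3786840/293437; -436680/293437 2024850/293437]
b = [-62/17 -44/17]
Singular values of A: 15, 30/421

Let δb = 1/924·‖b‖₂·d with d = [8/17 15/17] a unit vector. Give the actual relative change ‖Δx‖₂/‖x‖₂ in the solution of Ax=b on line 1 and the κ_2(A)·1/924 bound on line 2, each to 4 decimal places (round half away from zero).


0.0012
0.2278

σ_max = 15, σ_min = 30/421
condition number: 15 ÷ (30/421) = 210.5000
worst-case relative error ≤ 210.5000 × 1/924 = 0.2278
solve Ax = b  →  x = [-54.7935 -12.1919]
2-norm of b is 4.4721; of x, 56.1335
Δx = A⁻¹·δb where δb = 1/924·4.4721·d; ‖Δx‖ = 0.0679
relative error = 0.0012
tightness: 0.0012 against a bound of 0.2278 (unrounded ratio ≈ 0.0053)


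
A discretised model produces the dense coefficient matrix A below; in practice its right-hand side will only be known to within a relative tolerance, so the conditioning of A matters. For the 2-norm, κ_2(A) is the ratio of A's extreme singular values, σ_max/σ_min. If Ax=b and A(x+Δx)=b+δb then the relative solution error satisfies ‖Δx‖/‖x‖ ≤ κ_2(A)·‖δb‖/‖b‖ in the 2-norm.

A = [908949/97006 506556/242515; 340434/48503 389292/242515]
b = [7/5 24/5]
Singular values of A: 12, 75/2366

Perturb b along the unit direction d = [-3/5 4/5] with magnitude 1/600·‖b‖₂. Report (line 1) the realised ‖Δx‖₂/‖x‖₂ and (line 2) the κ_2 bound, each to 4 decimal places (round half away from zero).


0.0028
0.6309

largest singular value 12, smallest 75/2366
condition number: 12 ÷ (75/2366) = 378.5600
κ_2(A)·‖δb‖/‖b‖ = 0.6309
solve Ax = b  →  x = [-20.4494 92.4049]
2-norm of b is 5.0000; of x, 94.6406
δb = ε·‖b‖·d = [-0.0050 0.0067]; solving A·Δx = δb gives ‖Δx‖ = 0.2629
realised ‖Δx‖/‖x‖ = 0.0028
tightness: 0.0028 against a bound of 0.6309 (unrounded ratio ≈ 0.0044)


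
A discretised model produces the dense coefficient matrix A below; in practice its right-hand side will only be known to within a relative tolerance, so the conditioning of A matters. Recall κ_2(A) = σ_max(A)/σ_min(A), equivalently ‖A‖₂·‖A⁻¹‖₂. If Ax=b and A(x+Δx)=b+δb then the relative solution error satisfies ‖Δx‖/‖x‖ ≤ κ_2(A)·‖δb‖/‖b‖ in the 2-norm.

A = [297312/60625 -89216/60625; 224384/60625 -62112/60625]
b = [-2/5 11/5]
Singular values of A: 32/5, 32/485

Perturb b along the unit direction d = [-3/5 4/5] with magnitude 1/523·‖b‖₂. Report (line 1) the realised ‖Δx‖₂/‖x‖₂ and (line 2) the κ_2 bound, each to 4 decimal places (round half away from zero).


0.0021
0.1855

largest singular value 32/5, smallest 32/485
κ = σ_max/σ_min = (32/5)/(32/485) = 97.0000
worst-case relative error ≤ 97.0000 × 1/523 = 0.1855
solve Ax = b  →  x = [8.6375 29.0563]
2-norm of b is 2.2361; of x, 30.3129
re-solving with b+δb shifts x by Δx of norm 0.0648
relative error = 0.0021
realised/bound (from unrounded values) ≈ 0.0115


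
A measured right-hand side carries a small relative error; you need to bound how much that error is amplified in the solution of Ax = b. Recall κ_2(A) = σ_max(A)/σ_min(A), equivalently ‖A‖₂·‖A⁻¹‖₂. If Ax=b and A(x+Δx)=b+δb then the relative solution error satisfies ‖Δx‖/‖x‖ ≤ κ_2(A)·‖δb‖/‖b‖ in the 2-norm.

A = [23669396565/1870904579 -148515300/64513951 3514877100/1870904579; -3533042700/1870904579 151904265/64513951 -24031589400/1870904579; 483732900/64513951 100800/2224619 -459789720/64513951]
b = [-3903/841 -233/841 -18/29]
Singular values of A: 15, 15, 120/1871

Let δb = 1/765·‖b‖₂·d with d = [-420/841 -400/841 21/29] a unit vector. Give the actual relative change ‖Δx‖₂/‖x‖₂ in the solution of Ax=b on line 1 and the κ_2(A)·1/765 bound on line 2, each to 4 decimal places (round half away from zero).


from the listed singular values, σ₁ = 15, σ_n = 120/1871
κ = σ_max/σ_min = 15/(120/1871) = 233.8750
κ_2(A)·‖δb‖/‖b‖ = 0.3057
solve Ax = b  →  x = [4.4414 30.4667 4.9534]
‖b‖ = 4.6904, ‖x‖ = 31.1846
with δb = [-0.0031 -0.0029 0.0044], A·Δx = δb → ‖Δx‖ = 0.0956
realised ‖Δx‖/‖x‖ = 0.0031
tightness: 0.0031 against a bound of 0.3057 (unrounded ratio ≈ 0.0100)

0.0031
0.3057


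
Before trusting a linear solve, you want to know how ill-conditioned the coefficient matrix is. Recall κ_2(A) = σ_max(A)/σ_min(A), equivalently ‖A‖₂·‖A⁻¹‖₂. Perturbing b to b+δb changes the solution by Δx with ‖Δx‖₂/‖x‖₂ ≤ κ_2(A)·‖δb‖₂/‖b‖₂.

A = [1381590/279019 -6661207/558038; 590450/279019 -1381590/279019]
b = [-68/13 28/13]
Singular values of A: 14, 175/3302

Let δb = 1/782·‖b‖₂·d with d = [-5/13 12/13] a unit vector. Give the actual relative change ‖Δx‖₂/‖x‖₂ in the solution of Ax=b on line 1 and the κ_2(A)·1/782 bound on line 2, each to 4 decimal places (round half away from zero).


0.0018
0.3378

largest singular value 14, smallest 175/3302
condition number: 14 ÷ (175/3302) = 264.1600
κ_2(A)·‖δb‖/‖b‖ = 0.3378
solve Ax = b  →  x = [69.5587 29.2923]
‖b‖ = 5.6569, ‖x‖ = 75.4748
with δb = [-0.0028 0.0067], A·Δx = δb → ‖Δx‖ = 0.1365
relative error = 0.0018
so the bound overstates the realised error by a factor of ≈ 186.7907 (computed from the unrounded values)


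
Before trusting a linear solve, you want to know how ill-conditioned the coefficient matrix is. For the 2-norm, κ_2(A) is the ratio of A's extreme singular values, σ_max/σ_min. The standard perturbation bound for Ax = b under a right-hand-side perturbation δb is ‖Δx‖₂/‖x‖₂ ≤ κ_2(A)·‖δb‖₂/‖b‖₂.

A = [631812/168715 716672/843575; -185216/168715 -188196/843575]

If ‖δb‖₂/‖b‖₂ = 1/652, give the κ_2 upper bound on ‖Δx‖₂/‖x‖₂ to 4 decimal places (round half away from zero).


0.2525

AᵀA = [17339654800/1138590049 3901271040/1138590049; 3901271040/1138590049 878458384/1138590049]; tr = 10837664/677329, det = 6400/677329
solving λ² − 10837664/677329·λ + 6400/677329 = 0 gives λ = 16, 400/677329
σ_max=√16=4, σ_min=√(400/677329)=(20/823) → κ = 164.6000
worst-case relative error ≤ 164.6000 × 1/652 = 0.2525
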